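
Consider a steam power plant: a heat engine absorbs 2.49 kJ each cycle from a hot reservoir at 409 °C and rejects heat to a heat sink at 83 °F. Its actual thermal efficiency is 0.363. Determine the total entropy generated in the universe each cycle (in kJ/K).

T_H = 409 °C → 409 + 273.15 = 682.15 K.
T_C = 83 °F → (83 − 32) × 5/9 = 28.33 °C = 301.48 K.
W = η·Q_H = 0.363 × 2.49 = 0.9039 kJ, so Q_C = Q_H − W = 1.586 kJ.
The hot reservoir loses entropy Q_H/T_H = 2.49/682.15 = 0.003650 kJ/K; the cold reservoir gains Q_C/T_C = 1.586/301.48 = 0.005261 kJ/K.
ΔS_univ = −Q_H/T_H + Q_C/T_C = 0.00161 kJ/K (> 0, since η = 0.363 < η_Carnot = 0.558).

ΔS_univ ≈ 0.00161 kJ/K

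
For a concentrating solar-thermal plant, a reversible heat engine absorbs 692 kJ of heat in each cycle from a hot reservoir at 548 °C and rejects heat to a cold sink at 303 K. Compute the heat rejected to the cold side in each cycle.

T_H = 548 °C → 548 + 273.15 = 821.15 K.
Since the cycle is reversible, η = 1 − T_C/T_H = 1 − 303.00/821.15 = 0.6310.
For a reversible cycle Q_C/Q_H = T_C/T_H, so Q_C = 692 × 303.00/821.15 = 255.3 kJ.

Q_C ≈ 255.3 kJ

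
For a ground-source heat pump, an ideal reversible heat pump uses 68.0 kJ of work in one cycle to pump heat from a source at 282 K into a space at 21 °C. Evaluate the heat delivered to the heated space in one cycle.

Q_H ≈ 1650 kJ

T_H = 21 °C → 21 + 273.15 = 294.15 K.
COP_HP = T_H/(T_H − T_C) = 294.15/12.15 = 24.2099.
Q_H = COP_HP · W = 24.2099 × 68.0 = 1650 kJ.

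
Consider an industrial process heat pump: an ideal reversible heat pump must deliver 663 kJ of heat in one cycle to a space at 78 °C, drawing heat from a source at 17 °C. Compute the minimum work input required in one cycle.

W_in ≈ 115.2 kJ

T_H = 78 °C → 78 + 273.15 = 351.15 K.
T_C = 17 °C → 17 + 273.15 = 290.15 K.
The Carnot heat-pump COP is COP_HP = T_H/(T_H − T_C) = 351.15/61.00 = 5.7566.
W = Q_H/COP_HP = 663/5.7566 = 115.2 kJ.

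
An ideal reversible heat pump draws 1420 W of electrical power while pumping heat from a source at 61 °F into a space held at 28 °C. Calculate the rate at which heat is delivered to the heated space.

Q̇_H ≈ 35970 W

T_H = 28 °C → 28 + 273.15 = 301.15 K.
T_C = 61 °F → (61 − 32) × 5/9 = 16.11 °C = 289.26 K.
Reversible heating COP: COP_HP = T_H/(T_H − T_C) = 301.15/11.89 = 25.3304.
Q_H = COP_HP · W = 25.3304 × 1420 = 35970 W.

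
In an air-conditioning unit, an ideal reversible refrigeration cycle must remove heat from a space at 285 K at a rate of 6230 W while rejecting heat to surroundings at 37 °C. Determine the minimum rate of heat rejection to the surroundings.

Q̇_H ≈ 6780 W

T_H = 37 °C → 37 + 273.15 = 310.15 K.
For a reversible cycle Q_H/Q_C = T_H/T_C, so Q_H = Q_C·T_H/T_C = 6230 × 310.15/285.00 = 6780 W.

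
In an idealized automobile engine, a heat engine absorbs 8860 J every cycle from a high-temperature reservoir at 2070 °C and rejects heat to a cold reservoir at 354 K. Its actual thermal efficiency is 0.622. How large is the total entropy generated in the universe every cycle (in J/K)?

ΔS_univ ≈ 5.68 J/K

T_H = 2070 °C → 2070 + 273.15 = 2343.15 K.
W = η·Q_H = 0.622 × 8860 = 5511 J, so Q_C = Q_H − W = 3349 J.
Reservoir entropy changes: ΔS_H = −Q_H/T_H = −8860/2343.15 = -3.781 J/K and ΔS_C = +Q_C/T_C = 3349/354.00 = 9.461 J/K.
ΔS_univ = −Q_H/T_H + Q_C/T_C = 5.68 J/K (> 0, since η = 0.622 < η_Carnot = 0.849).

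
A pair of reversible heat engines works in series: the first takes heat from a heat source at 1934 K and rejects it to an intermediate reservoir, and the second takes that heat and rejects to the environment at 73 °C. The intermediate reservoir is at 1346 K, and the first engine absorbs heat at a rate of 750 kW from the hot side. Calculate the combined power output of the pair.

T_C = 73 °C → 73 + 273.15 = 346.15 K.
Two reversible stages in series are equivalent to a single Carnot engine between T_H and T_C, so η_total = 1 − T_C/T_H = 1 − 346.15/1934.00 = 0.8210.
W_total = η_total · Q_H = 0.8210 × 750 = 616 kW.

Ẇ_total ≈ 616 kW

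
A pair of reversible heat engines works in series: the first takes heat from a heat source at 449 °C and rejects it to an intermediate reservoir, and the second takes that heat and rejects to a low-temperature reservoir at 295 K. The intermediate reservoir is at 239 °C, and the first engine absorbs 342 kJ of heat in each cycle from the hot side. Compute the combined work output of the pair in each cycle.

W_total ≈ 202 kJ

T_H = 449 °C → 449 + 273.15 = 722.15 K.
Two reversible stages in series are equivalent to a single Carnot engine between T_H and T_C, so η_total = 1 − T_C/T_H = 1 − 295.00/722.15 = 0.5915.
W_total = η_total · Q_H = 0.5915 × 342 = 202 kJ.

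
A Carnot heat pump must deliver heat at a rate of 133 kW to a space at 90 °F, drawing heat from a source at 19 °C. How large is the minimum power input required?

T_H = 90 °F → (90 − 32) × 5/9 = 32.22 °C = 305.37 K.
T_C = 19 °C → 19 + 273.15 = 292.15 K.
Reversible heating COP: COP_HP = T_H/(T_H − T_C) = 305.37/13.22 = 23.0954.
W = Q_H/COP_HP = 133/23.0954 = 5.759 kW.

Ẇ_in ≈ 5.759 kW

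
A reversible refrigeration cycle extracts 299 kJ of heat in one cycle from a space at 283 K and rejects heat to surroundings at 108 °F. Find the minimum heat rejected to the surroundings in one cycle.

T_H = 108 °F → (108 − 32) × 5/9 = 42.22 °C = 315.37 K.
For a reversible cycle Q_H/Q_C = T_H/T_C, so Q_H = Q_C·T_H/T_C = 299 × 315.37/283.00 = 333.2 kJ.

Q_H ≈ 333.2 kJ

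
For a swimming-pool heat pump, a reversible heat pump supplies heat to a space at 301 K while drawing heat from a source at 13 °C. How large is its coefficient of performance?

COP_HP ≈ 20.3

T_C = 13 °C → 13 + 273.15 = 286.15 K.
The Carnot heat-pump COP is COP_HP = T_H/(T_H − T_C) = 301.00/(301.00 − 286.15) = 20.3.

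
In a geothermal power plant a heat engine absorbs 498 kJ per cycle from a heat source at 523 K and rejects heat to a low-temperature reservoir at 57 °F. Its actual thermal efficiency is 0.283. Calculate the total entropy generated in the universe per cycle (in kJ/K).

T_C = 57 °F → (57 − 32) × 5/9 = 13.89 °C = 287.04 K.
W = η·Q_H = 0.283 × 498 = 140.9 kJ, so Q_C = Q_H − W = 357.1 kJ.
The hot reservoir loses entropy Q_H/T_H = 498/523.00 = 0.9522 kJ/K; the cold reservoir gains Q_C/T_C = 357.1/287.04 = 1.244 kJ/K.
ΔS_univ = −Q_H/T_H + Q_C/T_C = 0.292 kJ/K (> 0, since η = 0.283 < η_Carnot = 0.451).

ΔS_univ ≈ 0.292 kJ/K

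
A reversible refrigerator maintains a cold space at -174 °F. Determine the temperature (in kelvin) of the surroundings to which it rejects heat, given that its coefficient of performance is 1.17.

T_C = -174 °F → (-174 − 32) × 5/9 = -114.44 °C = 158.71 K.
COP_R = T_C/(T_H − T_C) ⇒ T_H = T_C·(1 + 1/COP_R) = 158.71 × (1 + 1/1.17) = 294.4 K.

T_H ≈ 294.4 K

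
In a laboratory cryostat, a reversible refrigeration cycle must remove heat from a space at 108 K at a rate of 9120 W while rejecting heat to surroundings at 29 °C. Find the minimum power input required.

Ẇ_in ≈ 16400 W

T_H = 29 °C → 29 + 273.15 = 302.15 K.
The reversible coefficient of performance is COP_R = T_C/(T_H − T_C) = 108.00/194.15 = 0.5563.
W = Q_C/COP_R = 9120/0.5563 = 16400 W.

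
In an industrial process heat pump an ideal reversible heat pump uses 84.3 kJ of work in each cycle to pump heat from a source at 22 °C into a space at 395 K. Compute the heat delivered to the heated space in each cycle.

T_C = 22 °C → 22 + 273.15 = 295.15 K.
COP_HP = T_H/(T_H − T_C) = 395.00/99.85 = 3.9559.
Q_H = COP_HP · W = 3.9559 × 84.3 = 333.5 kJ.

Q_H ≈ 333.5 kJ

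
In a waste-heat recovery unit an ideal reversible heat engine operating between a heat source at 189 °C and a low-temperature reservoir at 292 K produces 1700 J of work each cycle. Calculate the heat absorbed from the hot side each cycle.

T_H = 189 °C → 189 + 273.15 = 462.15 K.
The Carnot efficiency is η = 1 − T_C/T_H = 1 − 292.00/462.15 = 0.3682.
Q_H = W/η = 1700/0.3682 = 4620 J.

Q_H ≈ 4620 J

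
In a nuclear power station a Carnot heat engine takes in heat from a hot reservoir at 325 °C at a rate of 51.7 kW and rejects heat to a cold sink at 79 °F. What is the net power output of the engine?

T_H = 325 °C → 325 + 273.15 = 598.15 K.
T_C = 79 °F → (79 − 32) × 5/9 = 26.11 °C = 299.26 K.
η_rev = 1 − T_C/T_H = 1 − 299.26/598.15 = 0.4997.
W = η·Q_H = 0.4997 × 51.7 = 25.8 kW.

Ẇ ≈ 25.8 kW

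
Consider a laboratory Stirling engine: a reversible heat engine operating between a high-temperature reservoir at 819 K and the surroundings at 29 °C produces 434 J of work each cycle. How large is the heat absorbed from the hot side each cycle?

Q_H ≈ 687.7 J

T_C = 29 °C → 29 + 273.15 = 302.15 K.
η_rev = 1 − T_C/T_H = 1 − 302.15/819.00 = 0.6311.
Q_H = W/η = 434/0.6311 = 687.7 J.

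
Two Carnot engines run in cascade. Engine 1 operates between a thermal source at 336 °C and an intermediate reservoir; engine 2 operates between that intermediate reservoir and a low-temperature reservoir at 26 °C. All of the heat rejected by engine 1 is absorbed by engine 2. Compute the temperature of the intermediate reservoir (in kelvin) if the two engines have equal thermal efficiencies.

T_H = 336 °C → 336 + 273.15 = 609.15 K.
T_C = 26 °C → 26 + 273.15 = 299.15 K.
Equal efficiencies require 1 − T_m/T_H = 1 − T_C/T_m, i.e. T_m/T_H = T_C/T_m, so T_m = √(T_H·T_C) = √(609.15 × 299.15) = 427 K.

T_m ≈ 427 K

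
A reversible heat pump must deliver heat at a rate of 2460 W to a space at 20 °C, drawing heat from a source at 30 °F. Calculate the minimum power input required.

T_H = 20 °C → 20 + 273.15 = 293.15 K.
T_C = 30 °F → (30 − 32) × 5/9 = -1.11 °C = 272.04 K.
COP_HP = T_H/(T_H − T_C) = 293.15/21.11 = 13.8861.
W = Q_H/COP_HP = 2460/13.8861 = 177 W.

Ẇ_in ≈ 177 W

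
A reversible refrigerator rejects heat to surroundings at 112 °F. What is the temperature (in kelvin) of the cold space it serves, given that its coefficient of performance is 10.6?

T_C ≈ 290.2 K

T_H = 112 °F → (112 − 32) × 5/9 = 44.44 °C = 317.59 K.
COP_R = T_C/(T_H − T_C) ⇒ T_C = T_H·COP_R/(1 + COP_R) = 317.59 × 10.6/(1 + 10.6) = 290.2 K.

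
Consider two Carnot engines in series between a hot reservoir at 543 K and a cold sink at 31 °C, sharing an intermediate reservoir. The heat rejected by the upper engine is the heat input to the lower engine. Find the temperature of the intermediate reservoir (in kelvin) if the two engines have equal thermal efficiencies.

T_C = 31 °C → 31 + 273.15 = 304.15 K.
Equal efficiencies require 1 − T_m/T_H = 1 − T_C/T_m, i.e. T_m/T_H = T_C/T_m, so T_m = √(T_H·T_C) = √(543.00 × 304.15) = 406 K.

T_m ≈ 406 K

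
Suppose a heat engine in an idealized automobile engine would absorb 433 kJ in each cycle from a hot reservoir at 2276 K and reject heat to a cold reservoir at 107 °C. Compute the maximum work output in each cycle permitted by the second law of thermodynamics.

W_max ≈ 361 kJ

T_C = 107 °C → 107 + 273.15 = 380.15 K.
By the Carnot theorem, η_max = 1 − T_C/T_H = 1 − 380.15/2276.00 = 0.8330.
W_max = η_max · Q_H = 0.8330 × 433 = 361 kJ.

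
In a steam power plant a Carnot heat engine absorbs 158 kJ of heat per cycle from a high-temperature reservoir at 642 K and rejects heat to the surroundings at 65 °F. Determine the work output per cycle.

W ≈ 86.3 kJ

T_C = 65 °F → (65 − 32) × 5/9 = 18.33 °C = 291.48 K.
Since the cycle is reversible, η = 1 − T_C/T_H = 1 − 291.48/642.00 = 0.5460.
W = η·Q_H = 0.5460 × 158 = 86.3 kJ.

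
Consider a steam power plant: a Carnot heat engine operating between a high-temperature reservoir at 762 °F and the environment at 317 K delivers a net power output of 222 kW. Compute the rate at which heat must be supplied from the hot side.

T_H = 762 °F → (762 − 32) × 5/9 = 405.56 °C = 678.71 K.
For a reversible engine, η = 1 − T_C/T_H = 1 − 317.00/678.71 = 0.5329.
Q_H = W/η = 222/0.5329 = 417 kW.

Q̇_H ≈ 417 kW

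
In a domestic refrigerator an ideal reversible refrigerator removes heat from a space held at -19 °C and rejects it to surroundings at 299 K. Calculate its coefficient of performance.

T_C = -19 °C → -19 + 273.15 = 254.15 K.
COP_R = T_C/(T_H − T_C) = 254.15/(299.00 − 254.15) = 5.67.

COP_R ≈ 5.67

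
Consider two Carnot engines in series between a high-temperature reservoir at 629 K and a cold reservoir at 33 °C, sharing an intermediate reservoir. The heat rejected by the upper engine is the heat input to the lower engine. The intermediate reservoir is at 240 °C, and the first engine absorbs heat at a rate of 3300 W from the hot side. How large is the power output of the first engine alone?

T_C = 33 °C → 33 + 273.15 = 306.15 K.
T_m = 240 °C → 240 + 273.15 = 513.15 K.
First-stage efficiency η₁ = 1 − T_m/T_H = 1 − 513.15/629.00 = 0.1842.
W₁ = η₁·Q_H = 0.1842 × 3300 = 608 W.

Ẇ₁ ≈ 608 W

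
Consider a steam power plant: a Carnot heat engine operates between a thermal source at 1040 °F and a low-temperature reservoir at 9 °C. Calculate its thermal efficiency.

η ≈ 0.6613

T_H = 1040 °F → (1040 − 32) × 5/9 = 560.00 °C = 833.15 K.
T_C = 9 °C → 9 + 273.15 = 282.15 K.
Since the cycle is reversible, η = 1 − T_C/T_H = 1 − 282.15/833.15 = 0.6613.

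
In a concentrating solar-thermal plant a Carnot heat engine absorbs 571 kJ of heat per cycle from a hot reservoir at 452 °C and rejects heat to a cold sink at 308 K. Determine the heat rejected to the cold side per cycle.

Q_C ≈ 243 kJ

T_H = 452 °C → 452 + 273.15 = 725.15 K.
Since the cycle is reversible, η = 1 − T_C/T_H = 1 − 308.00/725.15 = 0.5753.
For a reversible cycle Q_C/Q_H = T_C/T_H, so Q_C = 571 × 308.00/725.15 = 243 kJ.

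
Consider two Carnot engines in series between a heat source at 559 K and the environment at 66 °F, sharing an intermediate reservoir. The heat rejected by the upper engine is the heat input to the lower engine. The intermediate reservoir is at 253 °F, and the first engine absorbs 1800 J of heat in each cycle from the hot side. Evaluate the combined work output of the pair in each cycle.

T_C = 66 °F → (66 − 32) × 5/9 = 18.89 °C = 292.04 K.
Two reversible stages in series are equivalent to a single Carnot engine between T_H and T_C, so η_total = 1 − T_C/T_H = 1 − 292.04/559.00 = 0.4776.
W_total = η_total · Q_H = 0.4776 × 1800 = 860 J.

W_total ≈ 860 J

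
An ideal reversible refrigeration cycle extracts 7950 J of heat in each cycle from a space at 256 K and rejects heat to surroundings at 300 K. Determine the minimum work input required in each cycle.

For a reversible refrigerator, COP_R = T_C/(T_H − T_C) = 256.00/44.00 = 5.8182.
W = Q_C/COP_R = 7950/5.8182 = 1370 J.

W_in ≈ 1370 J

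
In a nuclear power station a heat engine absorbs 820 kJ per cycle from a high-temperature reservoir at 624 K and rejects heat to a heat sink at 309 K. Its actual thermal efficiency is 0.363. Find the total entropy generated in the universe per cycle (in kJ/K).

W = η·Q_H = 0.363 × 820 = 297.7 kJ, so Q_C = Q_H − W = 522.3 kJ.
Reservoir entropy changes: ΔS_H = −Q_H/T_H = −820/624.00 = -1.314 kJ/K and ΔS_C = +Q_C/T_C = 522.3/309.00 = 1.690 kJ/K.
ΔS_univ = −Q_H/T_H + Q_C/T_C = 0.376 kJ/K (> 0, since η = 0.363 < η_Carnot = 0.505).

ΔS_univ ≈ 0.376 kJ/K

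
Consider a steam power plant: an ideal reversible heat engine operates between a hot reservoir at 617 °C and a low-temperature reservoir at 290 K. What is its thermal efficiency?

η ≈ 0.674

T_H = 617 °C → 617 + 273.15 = 890.15 K.
For a reversible engine, η = 1 − T_C/T_H = 1 − 290.00/890.15 = 0.674.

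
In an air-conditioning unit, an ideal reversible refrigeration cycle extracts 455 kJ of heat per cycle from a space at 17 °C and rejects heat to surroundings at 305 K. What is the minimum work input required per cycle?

T_C = 17 °C → 17 + 273.15 = 290.15 K.
The reversible coefficient of performance is COP_R = T_C/(T_H − T_C) = 290.15/14.85 = 19.5387.
W = Q_C/COP_R = 455/19.5387 = 23.3 kJ.

W_in ≈ 23.3 kJ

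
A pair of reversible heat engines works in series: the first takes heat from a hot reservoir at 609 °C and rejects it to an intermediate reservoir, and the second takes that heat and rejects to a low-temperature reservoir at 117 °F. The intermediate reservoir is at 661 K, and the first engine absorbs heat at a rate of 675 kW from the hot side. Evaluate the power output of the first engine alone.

Ẇ₁ ≈ 169 kW

T_H = 609 °C → 609 + 273.15 = 882.15 K.
T_C = 117 °F → (117 − 32) × 5/9 = 47.22 °C = 320.37 K.
First-stage efficiency η₁ = 1 − T_m/T_H = 1 − 661.00/882.15 = 0.2507.
W₁ = η₁·Q_H = 0.2507 × 675 = 169 kW.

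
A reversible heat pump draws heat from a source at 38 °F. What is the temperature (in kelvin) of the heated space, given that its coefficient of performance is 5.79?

T_C = 38 °F → (38 − 32) × 5/9 = 3.33 °C = 276.48 K.
COP_HP = T_H/(T_H − T_C) ⇒ T_H = T_C·COP_HP/(COP_HP − 1) = 276.48 × 5.79/(5.79 − 1) = 334 K.

T_H ≈ 334 K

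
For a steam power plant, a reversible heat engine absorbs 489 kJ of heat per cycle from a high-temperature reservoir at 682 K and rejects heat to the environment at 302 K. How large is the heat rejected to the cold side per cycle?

For a reversible engine, η = 1 − T_C/T_H = 1 − 302.00/682.00 = 0.5572.
For a reversible cycle Q_C/Q_H = T_C/T_H, so Q_C = 489 × 302.00/682.00 = 216.5 kJ.

Q_C ≈ 216.5 kJ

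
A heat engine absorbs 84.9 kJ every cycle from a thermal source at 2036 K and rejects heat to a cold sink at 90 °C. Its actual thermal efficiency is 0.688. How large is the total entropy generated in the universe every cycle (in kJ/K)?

ΔS_univ ≈ 0.0312 kJ/K

T_C = 90 °C → 90 + 273.15 = 363.15 K.
W = η·Q_H = 0.688 × 84.9 = 58.41 kJ, so Q_C = Q_H − W = 26.49 kJ.
The hot reservoir loses entropy Q_H/T_H = 84.9/2036.00 = 0.04170 kJ/K; the cold reservoir gains Q_C/T_C = 26.49/363.15 = 0.07294 kJ/K.
ΔS_univ = −Q_H/T_H + Q_C/T_C = 0.0312 kJ/K (> 0, since η = 0.688 < η_Carnot = 0.822).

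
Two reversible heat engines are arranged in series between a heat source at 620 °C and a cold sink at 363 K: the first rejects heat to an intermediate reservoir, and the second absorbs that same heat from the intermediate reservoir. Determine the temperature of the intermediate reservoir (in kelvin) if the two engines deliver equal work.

T_H = 620 °C → 620 + 273.15 = 893.15 K.
For reversible stages Q_m = Q_H·(T_m/T_H). Setting W₁ = Q_H(1 − T_m/T_H) equal to W₂ = Q_m(1 − T_C/T_m) = Q_H·(T_m − T_C)/T_H gives T_H − T_m = T_m − T_C, so T_m = (T_H + T_C)/2 = (893.15 + 363.00)/2 = 628.1 K.

T_m ≈ 628.1 K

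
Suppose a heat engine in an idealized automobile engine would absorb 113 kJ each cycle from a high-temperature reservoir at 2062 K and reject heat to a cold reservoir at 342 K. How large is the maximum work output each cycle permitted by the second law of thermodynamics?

The second-law ceiling is the Carnot efficiency, η_max = 1 − T_C/T_H = 1 − 342.00/2062.00 = 0.8341.
W_max = η_max · Q_H = 0.8341 × 113 = 94.3 kJ.

W_max ≈ 94.3 kJ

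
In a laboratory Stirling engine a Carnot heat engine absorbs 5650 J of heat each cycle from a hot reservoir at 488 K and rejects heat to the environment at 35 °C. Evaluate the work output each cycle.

W ≈ 2082 J

T_C = 35 °C → 35 + 273.15 = 308.15 K.
The Carnot efficiency is η = 1 − T_C/T_H = 1 − 308.15/488.00 = 0.3685.
W = η·Q_H = 0.3685 × 5650 = 2082 J.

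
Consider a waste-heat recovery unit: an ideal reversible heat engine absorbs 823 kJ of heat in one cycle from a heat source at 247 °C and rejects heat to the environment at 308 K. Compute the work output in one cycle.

T_H = 247 °C → 247 + 273.15 = 520.15 K.
Since the cycle is reversible, η = 1 − T_C/T_H = 1 − 308.00/520.15 = 0.4079.
W = η·Q_H = 0.4079 × 823 = 335.7 kJ.

W ≈ 335.7 kJ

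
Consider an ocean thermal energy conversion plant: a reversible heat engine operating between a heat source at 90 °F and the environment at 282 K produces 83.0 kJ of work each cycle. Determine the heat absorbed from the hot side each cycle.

T_H = 90 °F → (90 − 32) × 5/9 = 32.22 °C = 305.37 K.
For a reversible engine, η = 1 − T_C/T_H = 1 − 282.00/305.37 = 0.0765.
Q_H = W/η = 83.0/0.0765 = 1080 kJ.

Q_H ≈ 1080 kJ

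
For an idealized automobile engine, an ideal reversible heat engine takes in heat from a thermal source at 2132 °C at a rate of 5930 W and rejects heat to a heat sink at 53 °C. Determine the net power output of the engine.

T_H = 2132 °C → 2132 + 273.15 = 2405.15 K.
T_C = 53 °C → 53 + 273.15 = 326.15 K.
Since the cycle is reversible, η = 1 − T_C/T_H = 1 − 326.15/2405.15 = 0.8644.
W = η·Q_H = 0.8644 × 5930 = 5130 W.

Ẇ ≈ 5130 W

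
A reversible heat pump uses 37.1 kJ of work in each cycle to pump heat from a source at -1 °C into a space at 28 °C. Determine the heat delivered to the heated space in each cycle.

T_H = 28 °C → 28 + 273.15 = 301.15 K.
T_C = -1 °C → -1 + 273.15 = 272.15 K.
COP_HP = T_H/(T_H − T_C) = 301.15/29.00 = 10.3845.
Q_H = COP_HP · W = 10.3845 × 37.1 = 385 kJ.

Q_H ≈ 385 kJ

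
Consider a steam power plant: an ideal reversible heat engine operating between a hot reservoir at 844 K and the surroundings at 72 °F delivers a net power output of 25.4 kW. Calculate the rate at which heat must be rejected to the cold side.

Q̇_C ≈ 13.7 kW

T_C = 72 °F → (72 − 32) × 5/9 = 22.22 °C = 295.37 K.
The Carnot efficiency is η = 1 − T_C/T_H = 1 − 295.37/844.00 = 0.6500.
Since Q_C/Q_H = T_C/T_H and Q_H = W/η, Q_C = W·T_C/(T_H − T_C) = 25.4 × 295.37/548.63 = 13.7 kW.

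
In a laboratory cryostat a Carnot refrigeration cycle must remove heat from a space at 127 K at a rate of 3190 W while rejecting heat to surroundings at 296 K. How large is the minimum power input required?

Ẇ_in ≈ 4245 W

COP_R = T_C/(T_H − T_C) = 127.00/169.00 = 0.7515.
W = Q_C/COP_R = 3190/0.7515 = 4245 W.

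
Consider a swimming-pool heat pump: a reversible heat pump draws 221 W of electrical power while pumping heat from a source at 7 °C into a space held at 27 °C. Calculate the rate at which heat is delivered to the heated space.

T_H = 27 °C → 27 + 273.15 = 300.15 K.
T_C = 7 °C → 7 + 273.15 = 280.15 K.
COP_HP = T_H/(T_H − T_C) = 300.15/20.00 = 15.0075.
Q_H = COP_HP · W = 15.0075 × 221 = 3317 W.

Q̇_H ≈ 3317 W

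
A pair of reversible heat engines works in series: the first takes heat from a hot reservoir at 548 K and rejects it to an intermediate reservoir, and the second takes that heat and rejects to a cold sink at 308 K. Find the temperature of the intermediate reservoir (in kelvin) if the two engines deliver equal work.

T_m ≈ 428.0 K

For reversible stages Q_m = Q_H·(T_m/T_H). Setting W₁ = Q_H(1 − T_m/T_H) equal to W₂ = Q_m(1 − T_C/T_m) = Q_H·(T_m − T_C)/T_H gives T_H − T_m = T_m − T_C, so T_m = (T_H + T_C)/2 = (548.00 + 308.00)/2 = 428.0 K.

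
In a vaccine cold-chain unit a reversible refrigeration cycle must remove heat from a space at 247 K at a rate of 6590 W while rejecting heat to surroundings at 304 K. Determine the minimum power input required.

The reversible coefficient of performance is COP_R = T_C/(T_H − T_C) = 247.00/57.00 = 4.3333.
W = Q_C/COP_R = 6590/4.3333 = 1520 W.

Ẇ_in ≈ 1520 W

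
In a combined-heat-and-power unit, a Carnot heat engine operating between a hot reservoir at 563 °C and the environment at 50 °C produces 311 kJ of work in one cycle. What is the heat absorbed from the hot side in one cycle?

Q_H ≈ 507 kJ

T_H = 563 °C → 563 + 273.15 = 836.15 K.
T_C = 50 °C → 50 + 273.15 = 323.15 K.
For a reversible engine, η = 1 − T_C/T_H = 1 − 323.15/836.15 = 0.6135.
Q_H = W/η = 311/0.6135 = 507 kJ.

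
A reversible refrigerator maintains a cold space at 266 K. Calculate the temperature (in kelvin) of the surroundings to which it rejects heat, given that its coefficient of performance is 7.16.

COP_R = T_C/(T_H − T_C) ⇒ T_H = T_C·(1 + 1/COP_R) = 266.00 × (1 + 1/7.16) = 303 K.

T_H ≈ 303 K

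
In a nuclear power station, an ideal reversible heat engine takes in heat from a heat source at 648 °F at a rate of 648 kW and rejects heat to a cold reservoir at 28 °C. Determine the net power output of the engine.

T_H = 648 °F → (648 − 32) × 5/9 = 342.22 °C = 615.37 K.
T_C = 28 °C → 28 + 273.15 = 301.15 K.
The Carnot efficiency is η = 1 − T_C/T_H = 1 − 301.15/615.37 = 0.5106.
W = η·Q_H = 0.5106 × 648 = 331 kW.

Ẇ ≈ 331 kW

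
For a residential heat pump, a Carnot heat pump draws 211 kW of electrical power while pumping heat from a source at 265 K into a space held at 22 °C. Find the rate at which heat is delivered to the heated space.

Q̇_H ≈ 2066 kW

T_H = 22 °C → 22 + 273.15 = 295.15 K.
COP_HP = T_H/(T_H − T_C) = 295.15/30.15 = 9.7894.
Q_H = COP_HP · W = 9.7894 × 211 = 2066 kW.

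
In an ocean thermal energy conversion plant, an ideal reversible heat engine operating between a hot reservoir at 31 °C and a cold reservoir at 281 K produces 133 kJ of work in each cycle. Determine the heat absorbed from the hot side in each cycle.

Q_H ≈ 1747 kJ

T_H = 31 °C → 31 + 273.15 = 304.15 K.
Since the cycle is reversible, η = 1 − T_C/T_H = 1 − 281.00/304.15 = 0.0761.
Q_H = W/η = 133/0.0761 = 1747 kJ.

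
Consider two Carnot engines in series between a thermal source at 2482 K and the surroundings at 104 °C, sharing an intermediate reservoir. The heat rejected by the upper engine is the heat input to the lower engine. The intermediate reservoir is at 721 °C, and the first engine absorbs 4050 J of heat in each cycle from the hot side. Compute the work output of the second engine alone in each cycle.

T_C = 104 °C → 104 + 273.15 = 377.15 K.
T_m = 721 °C → 721 + 273.15 = 994.15 K.
Heat entering the second stage: Q_m = Q_H·(T_m/T_H) = 4050 × 994.15/2482.00 = 1620 J.
Second-stage efficiency η₂ = 1 − T_C/T_m = 1 − 377.15/994.15 = 0.6206, so W₂ = η₂·Q_m = 1010 J.

W₂ ≈ 1010 J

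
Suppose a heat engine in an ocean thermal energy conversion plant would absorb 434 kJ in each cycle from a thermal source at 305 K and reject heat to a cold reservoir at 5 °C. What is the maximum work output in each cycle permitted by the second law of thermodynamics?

T_C = 5 °C → 5 + 273.15 = 278.15 K.
By the Carnot theorem, η_max = 1 − T_C/T_H = 1 − 278.15/305.00 = 0.0880.
W_max = η_max · Q_H = 0.0880 × 434 = 38.2 kJ.

W_max ≈ 38.2 kJ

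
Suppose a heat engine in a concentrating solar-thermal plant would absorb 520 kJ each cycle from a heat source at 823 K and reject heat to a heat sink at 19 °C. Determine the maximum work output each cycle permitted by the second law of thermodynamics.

T_C = 19 °C → 19 + 273.15 = 292.15 K.
By the Carnot theorem, η_max = 1 − T_C/T_H = 1 − 292.15/823.00 = 0.6450.
W_max = η_max · Q_H = 0.6450 × 520 = 335.4 kJ.

W_max ≈ 335.4 kJ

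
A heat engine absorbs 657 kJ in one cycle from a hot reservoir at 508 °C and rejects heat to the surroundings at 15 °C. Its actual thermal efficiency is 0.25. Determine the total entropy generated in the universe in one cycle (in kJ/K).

ΔS_univ ≈ 0.869 kJ/K

T_H = 508 °C → 508 + 273.15 = 781.15 K.
T_C = 15 °C → 15 + 273.15 = 288.15 K.
W = η·Q_H = 0.25 × 657 = 164.2 kJ, so Q_C = Q_H − W = 492.8 kJ.
Reservoir entropy changes: ΔS_H = −Q_H/T_H = −657/781.15 = -0.8411 kJ/K and ΔS_C = +Q_C/T_C = 492.8/288.15 = 1.710 kJ/K.
ΔS_univ = −Q_H/T_H + Q_C/T_C = 0.869 kJ/K (> 0, since η = 0.25 < η_Carnot = 0.631).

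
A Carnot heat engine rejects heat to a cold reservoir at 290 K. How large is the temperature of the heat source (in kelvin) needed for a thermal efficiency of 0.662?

From η = 1 − T_C/T_H, solving for T_H gives T_H = T_C/(1 − η) = 290.00/(1 − 0.662) = 858 K.

T_H ≈ 858 K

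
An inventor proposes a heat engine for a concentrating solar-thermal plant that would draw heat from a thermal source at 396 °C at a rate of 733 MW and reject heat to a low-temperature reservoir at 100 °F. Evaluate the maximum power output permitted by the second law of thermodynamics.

Ẇ_max ≈ 392 MW

T_H = 396 °C → 396 + 273.15 = 669.15 K.
T_C = 100 °F → (100 − 32) × 5/9 = 37.78 °C = 310.93 K.
The second-law ceiling is the Carnot efficiency, η_max = 1 − T_C/T_H = 1 − 310.93/669.15 = 0.5353.
W_max = η_max · Q_H = 0.5353 × 733 = 392 MW.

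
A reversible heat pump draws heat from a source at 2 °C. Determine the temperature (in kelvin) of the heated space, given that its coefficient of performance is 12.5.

T_H ≈ 299.1 K

T_C = 2 °C → 2 + 273.15 = 275.15 K.
COP_HP = T_H/(T_H − T_C) ⇒ T_H = T_C·COP_HP/(COP_HP − 1) = 275.15 × 12.5/(12.5 − 1) = 299.1 K.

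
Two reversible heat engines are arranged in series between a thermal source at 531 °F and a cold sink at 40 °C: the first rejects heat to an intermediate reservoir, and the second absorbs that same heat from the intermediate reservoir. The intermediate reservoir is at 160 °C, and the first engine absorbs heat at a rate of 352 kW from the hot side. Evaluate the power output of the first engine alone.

T_H = 531 °F → (531 − 32) × 5/9 = 277.22 °C = 550.37 K.
T_C = 40 °C → 40 + 273.15 = 313.15 K.
T_m = 160 °C → 160 + 273.15 = 433.15 K.
First-stage efficiency η₁ = 1 − T_m/T_H = 1 − 433.15/550.37 = 0.2130.
W₁ = η₁·Q_H = 0.2130 × 352 = 75.0 kW.

Ẇ₁ ≈ 75.0 kW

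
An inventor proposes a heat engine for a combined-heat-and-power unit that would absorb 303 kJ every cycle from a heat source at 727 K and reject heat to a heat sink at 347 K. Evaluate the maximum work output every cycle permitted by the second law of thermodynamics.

No engine can exceed the Carnot limit: η_max = 1 − T_C/T_H = 1 − 347.00/727.00 = 0.5227.
W_max = η_max · Q_H = 0.5227 × 303 = 158.4 kJ.

W_max ≈ 158.4 kJ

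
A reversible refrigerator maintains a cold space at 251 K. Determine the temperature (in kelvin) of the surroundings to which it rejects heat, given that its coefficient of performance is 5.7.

COP_R = T_C/(T_H − T_C) ⇒ T_H = T_C·(1 + 1/COP_R) = 251.00 × (1 + 1/5.7) = 295 K.

T_H ≈ 295 K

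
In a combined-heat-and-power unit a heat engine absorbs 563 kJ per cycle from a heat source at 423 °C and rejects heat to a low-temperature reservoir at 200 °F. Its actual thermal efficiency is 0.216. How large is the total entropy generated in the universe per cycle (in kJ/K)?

ΔS_univ ≈ 0.396 kJ/K

T_H = 423 °C → 423 + 273.15 = 696.15 K.
T_C = 200 °F → (200 − 32) × 5/9 = 93.33 °C = 366.48 K.
W = η·Q_H = 0.216 × 563 = 121.6 kJ, so Q_C = Q_H − W = 441.4 kJ.
Entropy balance on the reservoirs: −Q_H/T_H = -0.8087 kJ/K, +Q_C/T_C = 1.204 kJ/K.
ΔS_univ = −Q_H/T_H + Q_C/T_C = 0.396 kJ/K (> 0, since η = 0.216 < η_Carnot = 0.474).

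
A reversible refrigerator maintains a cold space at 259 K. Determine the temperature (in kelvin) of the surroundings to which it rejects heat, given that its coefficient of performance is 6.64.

COP_R = T_C/(T_H − T_C) ⇒ T_H = T_C·(1 + 1/COP_R) = 259.00 × (1 + 1/6.64) = 298 K.

T_H ≈ 298 K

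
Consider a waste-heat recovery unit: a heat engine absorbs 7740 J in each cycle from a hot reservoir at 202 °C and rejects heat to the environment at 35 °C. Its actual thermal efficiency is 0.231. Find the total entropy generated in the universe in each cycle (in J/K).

ΔS_univ ≈ 3.03 J/K

T_H = 202 °C → 202 + 273.15 = 475.15 K.
T_C = 35 °C → 35 + 273.15 = 308.15 K.
W = η·Q_H = 0.231 × 7740 = 1788 J, so Q_C = Q_H − W = 5952 J.
Reservoir entropy changes: ΔS_H = −Q_H/T_H = −7740/475.15 = -16.29 J/K and ΔS_C = +Q_C/T_C = 5952/308.15 = 19.32 J/K.
ΔS_univ = −Q_H/T_H + Q_C/T_C = 3.03 J/K (> 0, since η = 0.231 < η_Carnot = 0.351).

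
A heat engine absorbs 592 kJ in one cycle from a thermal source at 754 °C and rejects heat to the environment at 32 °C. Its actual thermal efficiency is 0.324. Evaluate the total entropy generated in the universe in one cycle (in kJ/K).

T_H = 754 °C → 754 + 273.15 = 1027.15 K.
T_C = 32 °C → 32 + 273.15 = 305.15 K.
W = η·Q_H = 0.324 × 592 = 191.8 kJ, so Q_C = Q_H − W = 400.2 kJ.
The hot reservoir loses entropy Q_H/T_H = 592/1027.15 = 0.5764 kJ/K; the cold reservoir gains Q_C/T_C = 400.2/305.15 = 1.311 kJ/K.
ΔS_univ = −Q_H/T_H + Q_C/T_C = 0.735 kJ/K (> 0, since η = 0.324 < η_Carnot = 0.703).

ΔS_univ ≈ 0.735 kJ/K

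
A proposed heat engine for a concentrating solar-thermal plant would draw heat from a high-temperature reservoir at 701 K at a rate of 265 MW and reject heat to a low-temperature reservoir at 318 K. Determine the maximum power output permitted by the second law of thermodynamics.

The upper bound on efficiency is η_max = 1 − T_C/T_H = 1 − 318.00/701.00 = 0.5464.
W_max = η_max · Q_H = 0.5464 × 265 = 144.8 MW.

Ẇ_max ≈ 144.8 MW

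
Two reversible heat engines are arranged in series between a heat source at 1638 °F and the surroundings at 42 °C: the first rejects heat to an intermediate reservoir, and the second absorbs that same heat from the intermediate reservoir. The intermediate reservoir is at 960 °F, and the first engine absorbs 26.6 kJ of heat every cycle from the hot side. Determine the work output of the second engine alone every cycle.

T_H = 1638 °F → (1638 − 32) × 5/9 = 892.22 °C = 1165.37 K.
T_C = 42 °C → 42 + 273.15 = 315.15 K.
T_m = 960 °F → (960 − 32) × 5/9 = 515.56 °C = 788.71 K.
Heat entering the second stage: Q_m = Q_H·(T_m/T_H) = 26.6 × 788.71/1165.37 = 18.00 kJ.
Second-stage efficiency η₂ = 1 − T_C/T_m = 1 − 315.15/788.71 = 0.6004, so W₂ = η₂·Q_m = 10.81 kJ.

W₂ ≈ 10.81 kJ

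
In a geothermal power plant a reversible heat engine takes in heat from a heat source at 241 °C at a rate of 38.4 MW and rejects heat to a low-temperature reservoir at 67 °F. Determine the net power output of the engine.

T_H = 241 °C → 241 + 273.15 = 514.15 K.
T_C = 67 °F → (67 − 32) × 5/9 = 19.44 °C = 292.59 K.
η_rev = 1 − T_C/T_H = 1 − 292.59/514.15 = 0.4309.
W = η·Q_H = 0.4309 × 38.4 = 16.5 MW.

Ẇ ≈ 16.5 MW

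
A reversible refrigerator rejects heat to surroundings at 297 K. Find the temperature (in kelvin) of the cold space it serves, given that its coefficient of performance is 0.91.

COP_R = T_C/(T_H − T_C) ⇒ T_C = T_H·COP_R/(1 + COP_R) = 297.00 × 0.91/(1 + 0.91) = 141.5 K.

T_C ≈ 141.5 K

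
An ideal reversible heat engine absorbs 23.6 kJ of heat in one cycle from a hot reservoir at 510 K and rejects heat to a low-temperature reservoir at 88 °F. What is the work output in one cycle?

W ≈ 9.520 kJ

T_C = 88 °F → (88 − 32) × 5/9 = 31.11 °C = 304.26 K.
Carnot efficiency: η = 1 − T_C/T_H = 1 − 304.26/510.00 = 0.4034.
W = η·Q_H = 0.4034 × 23.6 = 9.520 kJ.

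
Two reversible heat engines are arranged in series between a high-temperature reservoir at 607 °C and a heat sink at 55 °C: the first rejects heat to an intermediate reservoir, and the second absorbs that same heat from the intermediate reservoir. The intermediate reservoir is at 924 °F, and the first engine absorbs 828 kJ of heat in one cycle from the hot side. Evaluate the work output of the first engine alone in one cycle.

W₁ ≈ 104.8 kJ

T_H = 607 °C → 607 + 273.15 = 880.15 K.
T_C = 55 °C → 55 + 273.15 = 328.15 K.
T_m = 924 °F → (924 − 32) × 5/9 = 495.56 °C = 768.71 K.
First-stage efficiency η₁ = 1 − T_m/T_H = 1 − 768.71/880.15 = 0.1266.
W₁ = η₁·Q_H = 0.1266 × 828 = 104.8 kJ.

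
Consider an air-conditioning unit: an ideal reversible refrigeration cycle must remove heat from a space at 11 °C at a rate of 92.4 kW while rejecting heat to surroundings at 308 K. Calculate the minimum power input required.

Ẇ_in ≈ 7.756 kW

T_C = 11 °C → 11 + 273.15 = 284.15 K.
COP_R = T_C/(T_H − T_C) = 284.15/23.85 = 11.9140.
W = Q_C/COP_R = 92.4/11.9140 = 7.756 kW.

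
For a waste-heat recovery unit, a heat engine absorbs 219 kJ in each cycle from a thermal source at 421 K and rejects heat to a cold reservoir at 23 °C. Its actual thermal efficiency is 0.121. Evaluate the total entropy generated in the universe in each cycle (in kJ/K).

ΔS_univ ≈ 0.130 kJ/K

T_C = 23 °C → 23 + 273.15 = 296.15 K.
W = η·Q_H = 0.121 × 219 = 26.50 kJ, so Q_C = Q_H − W = 192.5 kJ.
Entropy balance on the reservoirs: −Q_H/T_H = -0.5202 kJ/K, +Q_C/T_C = 0.6500 kJ/K.
ΔS_univ = −Q_H/T_H + Q_C/T_C = 0.130 kJ/K (> 0, since η = 0.121 < η_Carnot = 0.297).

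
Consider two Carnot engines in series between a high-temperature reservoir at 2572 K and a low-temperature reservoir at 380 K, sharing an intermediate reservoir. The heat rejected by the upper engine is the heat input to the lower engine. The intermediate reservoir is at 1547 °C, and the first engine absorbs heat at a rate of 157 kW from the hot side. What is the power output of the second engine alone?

Ẇ₂ ≈ 87.9 kW

T_m = 1547 °C → 1547 + 273.15 = 1820.15 K.
Heat entering the second stage: Q_m = Q_H·(T_m/T_H) = 157 × 1820.15/2572.00 = 111 kW.
Second-stage efficiency η₂ = 1 − T_C/T_m = 1 − 380.00/1820.15 = 0.7912, so W₂ = η₂·Q_m = 87.9 kW.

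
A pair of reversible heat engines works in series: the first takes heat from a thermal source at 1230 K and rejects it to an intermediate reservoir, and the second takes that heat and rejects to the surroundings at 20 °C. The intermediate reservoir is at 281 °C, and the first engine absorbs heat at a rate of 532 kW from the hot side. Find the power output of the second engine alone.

Ẇ₂ ≈ 113 kW

T_C = 20 °C → 20 + 273.15 = 293.15 K.
T_m = 281 °C → 281 + 273.15 = 554.15 K.
Heat entering the second stage: Q_m = Q_H·(T_m/T_H) = 532 × 554.15/1230.00 = 240 kW.
Second-stage efficiency η₂ = 1 − T_C/T_m = 1 − 293.15/554.15 = 0.4710, so W₂ = η₂·Q_m = 113 kW.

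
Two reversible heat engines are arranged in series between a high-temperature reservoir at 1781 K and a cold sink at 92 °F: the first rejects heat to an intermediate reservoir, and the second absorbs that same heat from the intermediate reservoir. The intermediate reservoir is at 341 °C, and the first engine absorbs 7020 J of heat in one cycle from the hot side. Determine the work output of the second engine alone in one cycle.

T_C = 92 °F → (92 − 32) × 5/9 = 33.33 °C = 306.48 K.
T_m = 341 °C → 341 + 273.15 = 614.15 K.
Heat entering the second stage: Q_m = Q_H·(T_m/T_H) = 7020 × 614.15/1781.00 = 2421 J.
Second-stage efficiency η₂ = 1 − T_C/T_m = 1 − 306.48/614.15 = 0.5010, so W₂ = η₂·Q_m = 1213 J.

W₂ ≈ 1213 J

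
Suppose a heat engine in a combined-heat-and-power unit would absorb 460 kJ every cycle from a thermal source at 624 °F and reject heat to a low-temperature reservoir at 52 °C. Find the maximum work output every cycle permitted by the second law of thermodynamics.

T_H = 624 °F → (624 − 32) × 5/9 = 328.89 °C = 602.04 K.
T_C = 52 °C → 52 + 273.15 = 325.15 K.
No engine can exceed the Carnot limit: η_max = 1 − T_C/T_H = 1 − 325.15/602.04 = 0.4599.
W_max = η_max · Q_H = 0.4599 × 460 = 211.6 kJ.

W_max ≈ 211.6 kJ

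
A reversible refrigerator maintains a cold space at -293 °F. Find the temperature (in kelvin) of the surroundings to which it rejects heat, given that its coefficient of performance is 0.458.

T_H ≈ 295 K

T_C = -293 °F → (-293 − 32) × 5/9 = -180.56 °C = 92.59 K.
COP_R = T_C/(T_H − T_C) ⇒ T_H = T_C·(1 + 1/COP_R) = 92.59 × (1 + 1/0.458) = 295 K.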